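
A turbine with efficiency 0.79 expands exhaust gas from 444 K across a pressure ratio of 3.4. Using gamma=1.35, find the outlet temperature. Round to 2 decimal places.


T_out = T_in * (1 - eta * (1 - PR^(-(gamma-1)/gamma)))
Exponent = -(1.35-1)/1.35 = -0.25925926
PR^exp = 3.4^(-0.25925926) = 0.72813041
Factor = 1 - 0.79*(1 - 0.72813041) = 0.78522302
T_out = 444 * 0.78522302 = 348.64 K


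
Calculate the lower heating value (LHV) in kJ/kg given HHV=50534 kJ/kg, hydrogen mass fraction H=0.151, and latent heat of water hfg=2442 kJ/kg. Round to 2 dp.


LHV = HHV - hfg * 9 * H
Water correction = 2442 * 9 * 0.151 = 3318.678 kJ/kg
LHV = 50534 - 3318.678 = 47215.32 kJ/kg


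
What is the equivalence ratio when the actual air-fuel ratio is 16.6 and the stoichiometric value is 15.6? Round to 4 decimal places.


phi = AFR_stoich / AFR_actual
phi = 15.6 / 16.6 = 0.9398


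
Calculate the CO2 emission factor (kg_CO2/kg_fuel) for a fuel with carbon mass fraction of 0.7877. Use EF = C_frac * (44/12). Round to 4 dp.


EF = C_frac * (M_CO2 / M_C)
EF = 0.7877 * (44/12)
EF = 0.7877 * 3.666667 = 2.8882 kg_CO2/kg_fuel


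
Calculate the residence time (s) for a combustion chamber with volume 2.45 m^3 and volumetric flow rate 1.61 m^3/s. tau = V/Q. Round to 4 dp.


tau = V / Q_flow
tau = 2.45 / 1.61 = 1.5217 s


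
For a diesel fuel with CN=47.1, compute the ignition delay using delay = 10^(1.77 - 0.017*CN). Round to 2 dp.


delay = 10^(1.77 - 0.017*CN)
Exponent = 1.77 - 0.017*47.1 = 0.9693
delay = 10^0.9693 = 9.32 ms


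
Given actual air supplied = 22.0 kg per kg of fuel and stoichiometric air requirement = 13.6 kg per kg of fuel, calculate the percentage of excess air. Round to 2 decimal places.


Excess air = actual - stoichiometric = 22.0 - 13.6 = 8.40 kg/kg fuel
Excess air % = (excess / stoich) * 100 = (8.40 / 13.6) * 100 = 61.76%


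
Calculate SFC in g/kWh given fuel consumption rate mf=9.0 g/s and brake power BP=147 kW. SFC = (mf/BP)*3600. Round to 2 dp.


SFC = (mf / BP) * 3600
Rate = 9.0 / 147 = 0.061224 g/(s*kW)
SFC = 0.061224 * 3600 = 220.41 g/kWh


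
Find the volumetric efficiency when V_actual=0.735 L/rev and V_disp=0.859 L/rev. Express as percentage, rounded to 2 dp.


eta_v = (V_actual / V_disp) * 100
Ratio = 0.735 / 0.859 = 0.8556
eta_v = 0.8556 * 100 = 85.56%


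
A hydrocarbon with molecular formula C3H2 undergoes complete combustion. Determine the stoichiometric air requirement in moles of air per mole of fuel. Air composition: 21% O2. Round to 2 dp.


Balanced combustion: C3H2 + 3.5 O2 -> 3 CO2 + 1 H2O
O2 needed = C + H/4 = 3 + 2/4 = 3.50 moles
Air moles = O2 / 0.21 = 3.50 / 0.21 = 16.67 moles air


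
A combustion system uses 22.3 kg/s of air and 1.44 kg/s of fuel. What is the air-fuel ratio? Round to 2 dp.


AFR = m_air / m_fuel
AFR = 22.3 / 1.44 = 15.49


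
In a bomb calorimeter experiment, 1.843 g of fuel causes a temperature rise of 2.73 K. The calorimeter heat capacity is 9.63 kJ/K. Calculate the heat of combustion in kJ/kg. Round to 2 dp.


Hc = C_cal * delta_T / m_fuel
Q_released = 9.63 * 2.73 = 26.2899 kJ
m_fuel = 1.843 g = 1.843/1000 kg = 0.001843 kg
Hc = 26.2899 / 0.001843 = 14264.73 kJ/kg


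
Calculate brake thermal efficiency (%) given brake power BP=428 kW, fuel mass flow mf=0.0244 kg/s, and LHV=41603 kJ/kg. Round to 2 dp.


eta_BTE = (BP / (mf * LHV)) * 100
Denominator = 0.0244 * 41603 = 1015.1132 kW
eta_BTE = (428 / 1015.1132) * 100 = 42.16%


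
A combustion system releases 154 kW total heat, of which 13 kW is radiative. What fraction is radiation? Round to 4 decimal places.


f_rad = Q_rad / Q_total
f_rad = 13 / 154 = 0.0844


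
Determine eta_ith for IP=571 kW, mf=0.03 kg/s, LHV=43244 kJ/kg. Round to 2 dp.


eta_ith = (IP / (mf * LHV)) * 100
Denominator = 0.03 * 43244 = 1297.3200 kW
eta_ith = (571 / 1297.3200) * 100 = 44.01%


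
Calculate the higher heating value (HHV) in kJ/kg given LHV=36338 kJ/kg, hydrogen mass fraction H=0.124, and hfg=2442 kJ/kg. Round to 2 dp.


HHV = LHV + hfg * 9 * H
Water addition = 2442 * 9 * 0.124 = 2725.272 kJ/kg
HHV = 36338 + 2725.272 = 39063.27 kJ/kg


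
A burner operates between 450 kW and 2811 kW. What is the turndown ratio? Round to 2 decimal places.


TDR = Q_max / Q_min
TDR = 2811 / 450 = 6.25


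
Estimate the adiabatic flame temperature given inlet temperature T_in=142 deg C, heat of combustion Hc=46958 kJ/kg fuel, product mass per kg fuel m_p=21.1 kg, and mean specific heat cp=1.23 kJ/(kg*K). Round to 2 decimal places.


T_ad = T_in + Hc / (m_p * cp)
Denominator = 21.1 * 1.23 = 25.9530
Temperature rise = 46958 / 25.9530 = 1809.35 K
T_ad = 142 + 1809.35 = 1951.35 deg C


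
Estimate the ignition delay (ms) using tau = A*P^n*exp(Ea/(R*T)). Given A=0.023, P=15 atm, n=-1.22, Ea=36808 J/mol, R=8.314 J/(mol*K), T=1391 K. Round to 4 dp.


tau = A * P^n * exp(Ea/(R*T))
P^n = 15^(-1.22) = 0.03674250
Ea/(R*T) = 36808/(8.314*1391) = 3.182769
exp(Ea/(R*T)) = 24.113423
tau = 0.023 * 0.03674250 * 24.113423 = 0.0204 ms


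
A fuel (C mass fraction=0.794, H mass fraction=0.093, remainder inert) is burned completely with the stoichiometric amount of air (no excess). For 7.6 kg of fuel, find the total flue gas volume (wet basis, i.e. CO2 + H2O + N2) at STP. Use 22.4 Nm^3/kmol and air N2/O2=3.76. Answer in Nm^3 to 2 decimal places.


Per kg fuel: CO2 = (C/12 kmol)*22.4 = (0.794/12)*22.4 = 1.48213 Nm^3
Per kg fuel: H2O = (H/2 kmol)*22.4 = (0.093/2)*22.4 = 1.04160 Nm^3
O2 needed per kg fuel = C/12 + H/4 = 0.794/12 + 0.093/4 = 0.08941667 kmol
Per kg fuel: N2 = O2*3.76*22.4 = 0.08941667*3.76*22.4 = 7.53103 Nm^3
Total per kg = 1.48213 + 1.04160 + 7.53103 = 10.05476 Nm^3
Total = 10.05476 * 7.6 = 76.42 Nm^3


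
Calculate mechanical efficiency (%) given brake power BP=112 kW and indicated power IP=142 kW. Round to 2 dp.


eta_mech = (BP / IP) * 100
Ratio = 112 / 142 = 0.7887
eta_mech = 0.7887 * 100 = 78.87%


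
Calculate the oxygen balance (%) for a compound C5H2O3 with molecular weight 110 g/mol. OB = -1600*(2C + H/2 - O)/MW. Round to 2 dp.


OB = -1600 * (2C + H/2 - O) / MW
Inner = 2*5 + 2/2 - 3 = 8.00
OB = -1600 * 8.00 / 110 = -116.36%


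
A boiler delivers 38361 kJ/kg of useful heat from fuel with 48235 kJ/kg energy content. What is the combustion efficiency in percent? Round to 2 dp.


Efficiency = (Q_useful / Q_fuel) * 100
Efficiency = (38361 / 48235) * 100
Efficiency = 0.7953 * 100 = 79.53%


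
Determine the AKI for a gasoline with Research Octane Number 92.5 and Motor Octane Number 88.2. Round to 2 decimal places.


AKI = (RON + MON) / 2
AKI = (92.5 + 88.2) / 2
AKI = 180.7 / 2 = 90.35


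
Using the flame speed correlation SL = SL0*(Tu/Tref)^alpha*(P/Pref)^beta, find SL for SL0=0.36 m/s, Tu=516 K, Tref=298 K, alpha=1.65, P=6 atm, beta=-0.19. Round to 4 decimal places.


SL = SL0 * (Tu/Tref)^alpha * (P/Pref)^beta
T ratio = 516/298 = 1.73154362
(T ratio)^alpha = 1.73154362^1.65 = 2.474088
(P/Pref)^beta = 6^(-0.19) = 0.711461
SL = 0.36 * 2.474088 * 0.711461 = 0.6337 m/s


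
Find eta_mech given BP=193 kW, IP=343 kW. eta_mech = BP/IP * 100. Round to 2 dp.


eta_mech = (BP / IP) * 100
Ratio = 193 / 343 = 0.5627
eta_mech = 0.5627 * 100 = 56.27%


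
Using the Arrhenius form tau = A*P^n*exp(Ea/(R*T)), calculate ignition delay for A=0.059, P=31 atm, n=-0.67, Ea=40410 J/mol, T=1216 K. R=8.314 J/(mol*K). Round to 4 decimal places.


tau = A * P^n * exp(Ea/(R*T))
P^n = 31^(-0.67) = 0.10018153
Ea/(R*T) = 40410/(8.314*1216) = 3.997102
exp(Ea/(R*T)) = 54.440166
tau = 0.059 * 0.10018153 * 54.440166 = 0.3218 ms


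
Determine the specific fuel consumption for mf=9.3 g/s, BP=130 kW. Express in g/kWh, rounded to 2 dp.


SFC = (mf / BP) * 3600
Rate = 9.3 / 130 = 0.071538 g/(s*kW)
SFC = 0.071538 * 3600 = 257.54 g/kWh


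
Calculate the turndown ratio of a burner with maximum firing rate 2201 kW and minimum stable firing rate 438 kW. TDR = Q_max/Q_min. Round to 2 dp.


TDR = Q_max / Q_min
TDR = 2201 / 438 = 5.03


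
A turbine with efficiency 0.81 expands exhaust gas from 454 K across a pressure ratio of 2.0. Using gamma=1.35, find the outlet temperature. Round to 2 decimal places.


T_out = T_in * (1 - eta * (1 - PR^(-(gamma-1)/gamma)))
Exponent = -(1.35-1)/1.35 = -0.25925926
PR^exp = 2.0^(-0.25925926) = 0.83551680
Factor = 1 - 0.81*(1 - 0.83551680) = 0.86676861
T_out = 454 * 0.86676861 = 393.51 K


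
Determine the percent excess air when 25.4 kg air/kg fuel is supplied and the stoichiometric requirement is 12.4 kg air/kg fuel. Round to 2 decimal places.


Excess air = actual - stoichiometric = 25.4 - 12.4 = 13.00 kg/kg fuel
Excess air % = (excess / stoich) * 100 = (13.00 / 12.4) * 100 = 104.84%


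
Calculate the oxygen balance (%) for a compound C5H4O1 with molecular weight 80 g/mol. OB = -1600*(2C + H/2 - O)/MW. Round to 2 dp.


OB = -1600 * (2C + H/2 - O) / MW
Inner = 2*5 + 4/2 - 1 = 11.00
OB = -1600 * 11.00 / 80 = -220.00%


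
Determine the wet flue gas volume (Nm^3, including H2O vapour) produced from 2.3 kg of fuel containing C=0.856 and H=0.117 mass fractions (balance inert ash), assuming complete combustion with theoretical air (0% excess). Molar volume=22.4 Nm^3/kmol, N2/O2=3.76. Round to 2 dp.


Per kg fuel: CO2 = (C/12 kmol)*22.4 = (0.856/12)*22.4 = 1.59787 Nm^3
Per kg fuel: H2O = (H/2 kmol)*22.4 = (0.117/2)*22.4 = 1.31040 Nm^3
O2 needed per kg fuel = C/12 + H/4 = 0.856/12 + 0.117/4 = 0.10058333 kmol
Per kg fuel: N2 = O2*3.76*22.4 = 0.10058333*3.76*22.4 = 8.47153 Nm^3
Total per kg = 1.59787 + 1.31040 + 8.47153 = 11.37980 Nm^3
Total = 11.37980 * 2.3 = 26.17 Nm^3


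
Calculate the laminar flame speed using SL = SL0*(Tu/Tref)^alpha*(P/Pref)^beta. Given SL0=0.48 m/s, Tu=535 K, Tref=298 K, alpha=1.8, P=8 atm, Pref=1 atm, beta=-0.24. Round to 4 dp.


SL = SL0 * (Tu/Tref)^alpha * (P/Pref)^beta
T ratio = 535/298 = 1.79530201
(T ratio)^alpha = 1.79530201^1.8 = 2.867131
(P/Pref)^beta = 8^(-0.24) = 0.607097
SL = 0.48 * 2.867131 * 0.607097 = 0.8355 m/s


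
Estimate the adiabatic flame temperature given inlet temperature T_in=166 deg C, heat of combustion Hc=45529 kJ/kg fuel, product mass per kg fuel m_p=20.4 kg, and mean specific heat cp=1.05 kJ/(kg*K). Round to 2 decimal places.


T_ad = T_in + Hc / (m_p * cp)
Denominator = 20.4 * 1.05 = 21.4200
Temperature rise = 45529 / 21.4200 = 2125.54 K
T_ad = 166 + 2125.54 = 2291.54 deg C


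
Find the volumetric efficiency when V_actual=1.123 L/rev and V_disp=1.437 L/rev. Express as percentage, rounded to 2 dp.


eta_v = (V_actual / V_disp) * 100
Ratio = 1.123 / 1.437 = 0.7815
eta_v = 0.7815 * 100 = 78.15%


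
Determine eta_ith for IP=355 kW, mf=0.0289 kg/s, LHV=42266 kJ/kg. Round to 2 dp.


eta_ith = (IP / (mf * LHV)) * 100
Denominator = 0.0289 * 42266 = 1221.4874 kW
eta_ith = (355 / 1221.4874) * 100 = 29.06%


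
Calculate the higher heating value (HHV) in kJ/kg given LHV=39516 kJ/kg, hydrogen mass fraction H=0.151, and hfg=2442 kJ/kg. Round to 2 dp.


HHV = LHV + hfg * 9 * H
Water addition = 2442 * 9 * 0.151 = 3318.678 kJ/kg
HHV = 39516 + 3318.678 = 42834.68 kJ/kg


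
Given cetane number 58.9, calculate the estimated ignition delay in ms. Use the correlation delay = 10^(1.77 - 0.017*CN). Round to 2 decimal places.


delay = 10^(1.77 - 0.017*CN)
Exponent = 1.77 - 0.017*58.9 = 0.7687
delay = 10^0.7687 = 5.87 ms


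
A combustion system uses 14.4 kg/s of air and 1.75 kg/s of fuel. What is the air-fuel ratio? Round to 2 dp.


AFR = m_air / m_fuel
AFR = 14.4 / 1.75 = 8.23


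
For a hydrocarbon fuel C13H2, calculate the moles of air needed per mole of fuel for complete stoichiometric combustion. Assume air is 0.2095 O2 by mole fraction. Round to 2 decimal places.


Balanced combustion: C13H2 + 13.5 O2 -> 13 CO2 + 1 H2O
O2 needed = C + H/4 = 13 + 2/4 = 13.50 moles
Air moles = O2 / 0.2095 = 13.50 / 0.2095 = 64.44 moles air


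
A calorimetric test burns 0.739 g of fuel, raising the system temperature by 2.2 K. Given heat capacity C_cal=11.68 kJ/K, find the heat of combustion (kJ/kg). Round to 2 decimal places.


Hc = C_cal * delta_T / m_fuel
Q_released = 11.68 * 2.2 = 25.6960 kJ
m_fuel = 0.739 g = 0.739/1000 kg = 0.000739 kg
Hc = 25.6960 / 0.000739 = 34771.31 kJ/kg


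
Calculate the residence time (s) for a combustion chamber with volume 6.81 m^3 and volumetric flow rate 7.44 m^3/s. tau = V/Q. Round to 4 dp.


tau = V / Q_flow
tau = 6.81 / 7.44 = 0.9153 s


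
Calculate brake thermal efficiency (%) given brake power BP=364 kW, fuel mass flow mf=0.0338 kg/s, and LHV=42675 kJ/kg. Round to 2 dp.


eta_BTE = (BP / (mf * LHV)) * 100
Denominator = 0.0338 * 42675 = 1442.4150 kW
eta_BTE = (364 / 1442.4150) * 100 = 25.24%


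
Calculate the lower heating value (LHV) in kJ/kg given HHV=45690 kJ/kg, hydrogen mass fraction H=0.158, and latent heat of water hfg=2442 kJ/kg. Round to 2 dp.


LHV = HHV - hfg * 9 * H
Water correction = 2442 * 9 * 0.158 = 3472.524 kJ/kg
LHV = 45690 - 3472.524 = 42217.48 kJ/kg


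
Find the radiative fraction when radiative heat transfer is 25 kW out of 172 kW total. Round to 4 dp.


f_rad = Q_rad / Q_total
f_rad = 25 / 172 = 0.1453


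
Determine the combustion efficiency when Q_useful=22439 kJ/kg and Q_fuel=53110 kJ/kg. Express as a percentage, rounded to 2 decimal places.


Efficiency = (Q_useful / Q_fuel) * 100
Efficiency = (22439 / 53110) * 100
Efficiency = 0.4225 * 100 = 42.25%


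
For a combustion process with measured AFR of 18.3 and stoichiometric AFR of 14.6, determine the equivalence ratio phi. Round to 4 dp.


phi = AFR_stoich / AFR_actual
phi = 14.6 / 18.3 = 0.7978


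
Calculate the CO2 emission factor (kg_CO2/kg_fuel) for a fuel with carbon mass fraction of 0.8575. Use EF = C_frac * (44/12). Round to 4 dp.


EF = C_frac * (M_CO2 / M_C)
EF = 0.8575 * (44/12)
EF = 0.8575 * 3.666667 = 3.1442 kg_CO2/kg_fuel


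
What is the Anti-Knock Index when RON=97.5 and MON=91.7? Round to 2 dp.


AKI = (RON + MON) / 2
AKI = (97.5 + 91.7) / 2
AKI = 189.2 / 2 = 94.60


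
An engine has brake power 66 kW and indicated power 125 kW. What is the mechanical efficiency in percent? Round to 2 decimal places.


eta_mech = (BP / IP) * 100
Ratio = 66 / 125 = 0.5280
eta_mech = 0.5280 * 100 = 52.80%


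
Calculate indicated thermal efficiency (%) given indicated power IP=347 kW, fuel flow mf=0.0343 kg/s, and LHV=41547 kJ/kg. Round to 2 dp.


eta_ith = (IP / (mf * LHV)) * 100
Denominator = 0.0343 * 41547 = 1425.0621 kW
eta_ith = (347 / 1425.0621) * 100 = 24.35%


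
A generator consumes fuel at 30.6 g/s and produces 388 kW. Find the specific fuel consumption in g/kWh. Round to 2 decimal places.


SFC = (mf / BP) * 3600
Rate = 30.6 / 388 = 0.078866 g/(s*kW)
SFC = 0.078866 * 3600 = 283.92 g/kWh


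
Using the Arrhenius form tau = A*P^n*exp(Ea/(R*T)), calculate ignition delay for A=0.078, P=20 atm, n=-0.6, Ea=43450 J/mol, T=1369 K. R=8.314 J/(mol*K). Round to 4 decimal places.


tau = A * P^n * exp(Ea/(R*T))
P^n = 20^(-0.6) = 0.16572270
Ea/(R*T) = 43450/(8.314*1369) = 3.817476
exp(Ea/(R*T)) = 45.489247
tau = 0.078 * 0.16572270 * 45.489247 = 0.5880 ms


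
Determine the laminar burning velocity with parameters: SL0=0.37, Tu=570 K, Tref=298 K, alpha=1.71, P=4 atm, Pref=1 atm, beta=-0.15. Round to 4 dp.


SL = SL0 * (Tu/Tref)^alpha * (P/Pref)^beta
T ratio = 570/298 = 1.91275168
(T ratio)^alpha = 1.91275168^1.71 = 3.031351
(P/Pref)^beta = 4^(-0.15) = 0.812252
SL = 0.37 * 3.031351 * 0.812252 = 0.9110 m/s


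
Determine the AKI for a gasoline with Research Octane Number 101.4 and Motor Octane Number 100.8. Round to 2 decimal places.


AKI = (RON + MON) / 2
AKI = (101.4 + 100.8) / 2
AKI = 202.2 / 2 = 101.10


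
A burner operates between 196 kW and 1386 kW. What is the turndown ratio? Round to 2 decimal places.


TDR = Q_max / Q_min
TDR = 1386 / 196 = 7.07


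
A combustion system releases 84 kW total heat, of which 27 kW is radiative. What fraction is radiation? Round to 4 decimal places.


f_rad = Q_rad / Q_total
f_rad = 27 / 84 = 0.3214


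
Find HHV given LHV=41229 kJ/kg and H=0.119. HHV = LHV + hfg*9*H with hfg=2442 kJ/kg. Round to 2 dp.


HHV = LHV + hfg * 9 * H
Water addition = 2442 * 9 * 0.119 = 2615.382 kJ/kg
HHV = 41229 + 2615.382 = 43844.38 kJ/kg


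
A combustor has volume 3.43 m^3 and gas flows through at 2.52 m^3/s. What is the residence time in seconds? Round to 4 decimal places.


tau = V / Q_flow
tau = 3.43 / 2.52 = 1.3611 s


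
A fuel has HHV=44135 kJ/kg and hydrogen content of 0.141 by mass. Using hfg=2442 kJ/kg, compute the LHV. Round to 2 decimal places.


LHV = HHV - hfg * 9 * H
Water correction = 2442 * 9 * 0.141 = 3098.898 kJ/kg
LHV = 44135 - 3098.898 = 41036.10 kJ/kg


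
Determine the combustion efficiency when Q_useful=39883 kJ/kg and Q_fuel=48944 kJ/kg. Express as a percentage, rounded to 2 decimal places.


Efficiency = (Q_useful / Q_fuel) * 100
Efficiency = (39883 / 48944) * 100
Efficiency = 0.8149 * 100 = 81.49%


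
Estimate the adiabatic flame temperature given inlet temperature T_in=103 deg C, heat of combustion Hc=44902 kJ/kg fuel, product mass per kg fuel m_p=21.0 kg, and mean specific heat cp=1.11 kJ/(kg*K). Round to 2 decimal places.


T_ad = T_in + Hc / (m_p * cp)
Denominator = 21.0 * 1.11 = 23.3100
Temperature rise = 44902 / 23.3100 = 1926.30 K
T_ad = 103 + 1926.30 = 2029.30 deg C


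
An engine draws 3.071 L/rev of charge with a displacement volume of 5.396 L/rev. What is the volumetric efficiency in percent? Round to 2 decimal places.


eta_v = (V_actual / V_disp) * 100
Ratio = 3.071 / 5.396 = 0.5691
eta_v = 0.5691 * 100 = 56.91%


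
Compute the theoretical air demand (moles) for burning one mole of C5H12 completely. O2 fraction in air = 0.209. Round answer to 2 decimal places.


Balanced combustion: C5H12 + 8 O2 -> 5 CO2 + 6 H2O
O2 needed = C + H/4 = 5 + 12/4 = 8.00 moles
Air moles = O2 / 0.209 = 8.00 / 0.209 = 38.28 moles air


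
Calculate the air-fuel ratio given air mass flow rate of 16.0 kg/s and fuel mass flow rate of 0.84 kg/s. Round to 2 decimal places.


AFR = m_air / m_fuel
AFR = 16.0 / 0.84 = 19.05


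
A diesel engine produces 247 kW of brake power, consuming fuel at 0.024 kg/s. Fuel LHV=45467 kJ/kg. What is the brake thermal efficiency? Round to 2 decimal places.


eta_BTE = (BP / (mf * LHV)) * 100
Denominator = 0.024 * 45467 = 1091.2080 kW
eta_BTE = (247 / 1091.2080) * 100 = 22.64%


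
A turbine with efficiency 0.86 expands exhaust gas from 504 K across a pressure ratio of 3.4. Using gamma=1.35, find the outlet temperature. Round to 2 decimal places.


T_out = T_in * (1 - eta * (1 - PR^(-(gamma-1)/gamma)))
Exponent = -(1.35-1)/1.35 = -0.25925926
PR^exp = 3.4^(-0.25925926) = 0.72813041
Factor = 1 - 0.86*(1 - 0.72813041) = 0.76619215
T_out = 504 * 0.76619215 = 386.16 K


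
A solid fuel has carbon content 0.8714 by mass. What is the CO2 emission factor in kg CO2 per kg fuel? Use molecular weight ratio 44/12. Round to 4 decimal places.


EF = C_frac * (M_CO2 / M_C)
EF = 0.8714 * (44/12)
EF = 0.8714 * 3.666667 = 3.1951 kg_CO2/kg_fuel


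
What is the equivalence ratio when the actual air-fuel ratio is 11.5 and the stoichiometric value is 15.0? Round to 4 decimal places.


phi = AFR_stoich / AFR_actual
phi = 15.0 / 11.5 = 1.3043


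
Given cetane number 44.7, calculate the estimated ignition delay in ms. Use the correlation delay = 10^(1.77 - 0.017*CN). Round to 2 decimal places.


delay = 10^(1.77 - 0.017*CN)
Exponent = 1.77 - 0.017*44.7 = 1.0101
delay = 10^1.0101 = 10.24 ms


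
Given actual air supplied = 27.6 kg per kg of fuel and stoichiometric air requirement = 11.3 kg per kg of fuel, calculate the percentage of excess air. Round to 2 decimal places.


Excess air = actual - stoichiometric = 27.6 - 11.3 = 16.30 kg/kg fuel
Excess air % = (excess / stoich) * 100 = (16.30 / 11.3) * 100 = 144.25%


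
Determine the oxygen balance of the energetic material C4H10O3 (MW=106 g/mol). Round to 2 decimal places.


OB = -1600 * (2C + H/2 - O) / MW
Inner = 2*4 + 10/2 - 3 = 10.00
OB = -1600 * 10.00 / 106 = -150.94%


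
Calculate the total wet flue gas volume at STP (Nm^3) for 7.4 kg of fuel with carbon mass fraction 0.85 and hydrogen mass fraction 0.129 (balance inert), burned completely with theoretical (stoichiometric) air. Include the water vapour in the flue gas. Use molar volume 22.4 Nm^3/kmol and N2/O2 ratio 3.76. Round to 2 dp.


Per kg fuel: CO2 = (C/12 kmol)*22.4 = (0.85/12)*22.4 = 1.58667 Nm^3
Per kg fuel: H2O = (H/2 kmol)*22.4 = (0.129/2)*22.4 = 1.44480 Nm^3
O2 needed per kg fuel = C/12 + H/4 = 0.85/12 + 0.129/4 = 0.10308333 kmol
Per kg fuel: N2 = O2*3.76*22.4 = 0.10308333*3.76*22.4 = 8.68209 Nm^3
Total per kg = 1.58667 + 1.44480 + 8.68209 = 11.71356 Nm^3
Total = 11.71356 * 7.4 = 86.68 Nm^3


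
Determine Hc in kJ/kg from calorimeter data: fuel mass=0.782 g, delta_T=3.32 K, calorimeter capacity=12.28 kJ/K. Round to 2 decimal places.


Hc = C_cal * delta_T / m_fuel
Q_released = 12.28 * 3.32 = 40.7696 kJ
m_fuel = 0.782 g = 0.782/1000 kg = 0.000782 kg
Hc = 40.7696 / 0.000782 = 52135.04 kJ/kg


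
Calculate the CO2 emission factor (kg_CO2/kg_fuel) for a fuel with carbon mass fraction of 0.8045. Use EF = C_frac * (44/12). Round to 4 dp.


EF = C_frac * (M_CO2 / M_C)
EF = 0.8045 * (44/12)
EF = 0.8045 * 3.666667 = 2.9498 kg_CO2/kg_fuel


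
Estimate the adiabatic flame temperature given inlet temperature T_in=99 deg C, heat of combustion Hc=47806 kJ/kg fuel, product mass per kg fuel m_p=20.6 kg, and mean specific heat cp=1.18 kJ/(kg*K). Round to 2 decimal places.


T_ad = T_in + Hc / (m_p * cp)
Denominator = 20.6 * 1.18 = 24.3080
Temperature rise = 47806 / 24.3080 = 1966.68 K
T_ad = 99 + 1966.68 = 2065.68 deg C


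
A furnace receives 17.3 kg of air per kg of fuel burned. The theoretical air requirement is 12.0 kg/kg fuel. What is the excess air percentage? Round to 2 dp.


Excess air = actual - stoichiometric = 17.3 - 12.0 = 5.30 kg/kg fuel
Excess air % = (excess / stoich) * 100 = (5.30 / 12.0) * 100 = 44.17%


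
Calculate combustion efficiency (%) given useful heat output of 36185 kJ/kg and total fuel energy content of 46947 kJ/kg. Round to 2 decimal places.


Efficiency = (Q_useful / Q_fuel) * 100
Efficiency = (36185 / 46947) * 100
Efficiency = 0.7708 * 100 = 77.08%


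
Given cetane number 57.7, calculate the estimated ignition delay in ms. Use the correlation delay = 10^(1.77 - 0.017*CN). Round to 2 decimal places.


delay = 10^(1.77 - 0.017*CN)
Exponent = 1.77 - 0.017*57.7 = 0.7891
delay = 10^0.7891 = 6.15 ms


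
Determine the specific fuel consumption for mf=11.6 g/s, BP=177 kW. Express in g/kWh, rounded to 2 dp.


SFC = (mf / BP) * 3600
Rate = 11.6 / 177 = 0.065537 g/(s*kW)
SFC = 0.065537 * 3600 = 235.93 g/kWh


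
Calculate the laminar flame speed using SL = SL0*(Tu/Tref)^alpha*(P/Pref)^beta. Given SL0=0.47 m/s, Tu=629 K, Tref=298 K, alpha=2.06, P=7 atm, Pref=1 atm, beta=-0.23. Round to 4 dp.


SL = SL0 * (Tu/Tref)^alpha * (P/Pref)^beta
T ratio = 629/298 = 2.11073826
(T ratio)^alpha = 2.11073826^2.06 = 4.659452
(P/Pref)^beta = 7^(-0.23) = 0.639186
SL = 0.47 * 4.659452 * 0.639186 = 1.3998 m/s


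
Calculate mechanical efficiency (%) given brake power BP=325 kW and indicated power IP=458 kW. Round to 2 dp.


eta_mech = (BP / IP) * 100
Ratio = 325 / 458 = 0.7096
eta_mech = 0.7096 * 100 = 70.96%


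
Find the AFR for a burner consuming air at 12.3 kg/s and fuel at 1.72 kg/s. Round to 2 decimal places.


AFR = m_air / m_fuel
AFR = 12.3 / 1.72 = 7.15


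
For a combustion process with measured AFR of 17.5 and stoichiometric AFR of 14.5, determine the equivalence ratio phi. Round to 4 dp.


phi = AFR_stoich / AFR_actual
phi = 14.5 / 17.5 = 0.8286


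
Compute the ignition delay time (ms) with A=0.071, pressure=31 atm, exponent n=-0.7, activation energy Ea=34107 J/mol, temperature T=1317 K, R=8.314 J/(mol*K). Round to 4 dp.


tau = A * P^n * exp(Ea/(R*T))
P^n = 31^(-0.7) = 0.09037469
Ea/(R*T) = 34107/(8.314*1317) = 3.114926
exp(Ea/(R*T)) = 22.531762
tau = 0.071 * 0.09037469 * 22.531762 = 0.1446 ms


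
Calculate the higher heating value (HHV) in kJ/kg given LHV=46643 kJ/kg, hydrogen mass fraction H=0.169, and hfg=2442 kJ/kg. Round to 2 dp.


HHV = LHV + hfg * 9 * H
Water addition = 2442 * 9 * 0.169 = 3714.282 kJ/kg
HHV = 46643 + 3714.282 = 50357.28 kJ/kg


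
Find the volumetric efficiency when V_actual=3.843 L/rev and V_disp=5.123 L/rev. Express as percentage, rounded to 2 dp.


eta_v = (V_actual / V_disp) * 100
Ratio = 3.843 / 5.123 = 0.7501
eta_v = 0.7501 * 100 = 75.01%


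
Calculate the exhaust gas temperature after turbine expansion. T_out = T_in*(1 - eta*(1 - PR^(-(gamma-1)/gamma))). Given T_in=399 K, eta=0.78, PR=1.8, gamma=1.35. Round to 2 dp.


T_out = T_in * (1 - eta * (1 - PR^(-(gamma-1)/gamma)))
Exponent = -(1.35-1)/1.35 = -0.25925926
PR^exp = 1.8^(-0.25925926) = 0.85865408
Factor = 1 - 0.78*(1 - 0.85865408) = 0.88975018
T_out = 399 * 0.88975018 = 355.01 K


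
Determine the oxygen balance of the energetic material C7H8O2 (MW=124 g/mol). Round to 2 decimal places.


OB = -1600 * (2C + H/2 - O) / MW
Inner = 2*7 + 8/2 - 2 = 16.00
OB = -1600 * 16.00 / 124 = -206.45%


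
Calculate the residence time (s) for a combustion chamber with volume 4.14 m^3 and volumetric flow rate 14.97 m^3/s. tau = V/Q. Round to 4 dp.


tau = V / Q_flow
tau = 4.14 / 14.97 = 0.2766 s


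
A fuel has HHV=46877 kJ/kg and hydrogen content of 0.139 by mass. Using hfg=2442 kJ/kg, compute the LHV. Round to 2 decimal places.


LHV = HHV - hfg * 9 * H
Water correction = 2442 * 9 * 0.139 = 3054.942 kJ/kg
LHV = 46877 - 3054.942 = 43822.06 kJ/kg


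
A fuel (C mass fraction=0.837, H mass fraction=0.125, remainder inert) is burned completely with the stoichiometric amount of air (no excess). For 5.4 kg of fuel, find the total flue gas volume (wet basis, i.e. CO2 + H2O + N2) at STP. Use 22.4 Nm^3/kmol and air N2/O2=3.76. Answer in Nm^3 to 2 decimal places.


Per kg fuel: CO2 = (C/12 kmol)*22.4 = (0.837/12)*22.4 = 1.56240 Nm^3
Per kg fuel: H2O = (H/2 kmol)*22.4 = (0.125/2)*22.4 = 1.40000 Nm^3
O2 needed per kg fuel = C/12 + H/4 = 0.837/12 + 0.125/4 = 0.10100000 kmol
Per kg fuel: N2 = O2*3.76*22.4 = 0.10100000*3.76*22.4 = 8.50662 Nm^3
Total per kg = 1.56240 + 1.40000 + 8.50662 = 11.46902 Nm^3
Total = 11.46902 * 5.4 = 61.93 Nm^3


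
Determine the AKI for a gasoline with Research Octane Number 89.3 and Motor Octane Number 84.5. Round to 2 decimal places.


AKI = (RON + MON) / 2
AKI = (89.3 + 84.5) / 2
AKI = 173.8 / 2 = 86.90


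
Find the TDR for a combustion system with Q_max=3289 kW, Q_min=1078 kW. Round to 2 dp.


TDR = Q_max / Q_min
TDR = 3289 / 1078 = 3.05


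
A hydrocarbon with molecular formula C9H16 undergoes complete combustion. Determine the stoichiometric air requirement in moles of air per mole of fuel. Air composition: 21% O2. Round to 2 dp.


Balanced combustion: C9H16 + 13 O2 -> 9 CO2 + 8 H2O
O2 needed = C + H/4 = 9 + 16/4 = 13.00 moles
Air moles = O2 / 0.21 = 13.00 / 0.21 = 61.90 moles air


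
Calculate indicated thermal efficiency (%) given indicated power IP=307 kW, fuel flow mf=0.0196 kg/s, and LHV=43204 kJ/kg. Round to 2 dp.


eta_ith = (IP / (mf * LHV)) * 100
Denominator = 0.0196 * 43204 = 846.7984 kW
eta_ith = (307 / 846.7984) * 100 = 36.25%


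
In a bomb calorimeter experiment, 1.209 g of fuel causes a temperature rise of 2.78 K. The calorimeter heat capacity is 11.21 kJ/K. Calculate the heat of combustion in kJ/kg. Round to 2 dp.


Hc = C_cal * delta_T / m_fuel
Q_released = 11.21 * 2.78 = 31.1638 kJ
m_fuel = 1.209 g = 1.209/1000 kg = 0.001209 kg
Hc = 31.1638 / 0.001209 = 25776.51 kJ/kg


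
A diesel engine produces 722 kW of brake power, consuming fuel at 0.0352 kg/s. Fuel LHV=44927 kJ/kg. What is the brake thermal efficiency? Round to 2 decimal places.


eta_BTE = (BP / (mf * LHV)) * 100
Denominator = 0.0352 * 44927 = 1581.4304 kW
eta_BTE = (722 / 1581.4304) * 100 = 45.65%


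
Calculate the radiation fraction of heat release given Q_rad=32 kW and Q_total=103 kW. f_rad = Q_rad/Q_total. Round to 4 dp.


f_rad = Q_rad / Q_total
f_rad = 32 / 103 = 0.3107


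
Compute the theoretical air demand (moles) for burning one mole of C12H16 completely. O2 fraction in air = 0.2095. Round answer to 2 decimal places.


Balanced combustion: C12H16 + 16 O2 -> 12 CO2 + 8 H2O
O2 needed = C + H/4 = 12 + 16/4 = 16.00 moles
Air moles = O2 / 0.2095 = 16.00 / 0.2095 = 76.37 moles air


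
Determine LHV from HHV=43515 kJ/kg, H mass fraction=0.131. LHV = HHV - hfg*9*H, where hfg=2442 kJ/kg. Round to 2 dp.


LHV = HHV - hfg * 9 * H
Water correction = 2442 * 9 * 0.131 = 2879.118 kJ/kg
LHV = 43515 - 2879.118 = 40635.88 kJ/kg


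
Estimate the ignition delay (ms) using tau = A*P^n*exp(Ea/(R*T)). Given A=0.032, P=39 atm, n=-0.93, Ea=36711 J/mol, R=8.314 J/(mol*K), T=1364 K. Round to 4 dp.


tau = A * P^n * exp(Ea/(R*T))
P^n = 39^(-0.93) = 0.03313675
Ea/(R*T) = 36711/(8.314*1364) = 3.237217
exp(Ea/(R*T)) = 25.462762
tau = 0.032 * 0.03313675 * 25.462762 = 0.0270 ms


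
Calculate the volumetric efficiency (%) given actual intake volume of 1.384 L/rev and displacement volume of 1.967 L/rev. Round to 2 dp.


eta_v = (V_actual / V_disp) * 100
Ratio = 1.384 / 1.967 = 0.7036
eta_v = 0.7036 * 100 = 70.36%


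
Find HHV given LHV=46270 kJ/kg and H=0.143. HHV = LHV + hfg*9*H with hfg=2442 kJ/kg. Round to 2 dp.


HHV = LHV + hfg * 9 * H
Water addition = 2442 * 9 * 0.143 = 3142.854 kJ/kg
HHV = 46270 + 3142.854 = 49412.85 kJ/kg


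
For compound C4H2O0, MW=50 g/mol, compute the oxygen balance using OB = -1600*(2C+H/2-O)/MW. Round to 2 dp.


OB = -1600 * (2C + H/2 - O) / MW
Inner = 2*4 + 2/2 - 0 = 9.00
OB = -1600 * 9.00 / 50 = -288.00%


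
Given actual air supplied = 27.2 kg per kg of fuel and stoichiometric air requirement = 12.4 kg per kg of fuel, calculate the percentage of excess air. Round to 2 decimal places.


Excess air = actual - stoichiometric = 27.2 - 12.4 = 14.80 kg/kg fuel
Excess air % = (excess / stoich) * 100 = (14.80 / 12.4) * 100 = 119.35%


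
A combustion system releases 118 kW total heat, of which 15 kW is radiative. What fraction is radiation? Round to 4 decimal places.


f_rad = Q_rad / Q_total
f_rad = 15 / 118 = 0.1271


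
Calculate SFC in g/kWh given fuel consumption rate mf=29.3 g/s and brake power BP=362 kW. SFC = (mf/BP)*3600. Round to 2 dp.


SFC = (mf / BP) * 3600
Rate = 29.3 / 362 = 0.080939 g/(s*kW)
SFC = 0.080939 * 3600 = 291.38 g/kWh


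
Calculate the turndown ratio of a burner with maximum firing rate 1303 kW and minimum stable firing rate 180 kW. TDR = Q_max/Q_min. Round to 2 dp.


TDR = Q_max / Q_min
TDR = 1303 / 180 = 7.24


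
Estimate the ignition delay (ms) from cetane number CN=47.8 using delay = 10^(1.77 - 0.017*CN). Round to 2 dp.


delay = 10^(1.77 - 0.017*CN)
Exponent = 1.77 - 0.017*47.8 = 0.9574
delay = 10^0.9574 = 9.07 ms


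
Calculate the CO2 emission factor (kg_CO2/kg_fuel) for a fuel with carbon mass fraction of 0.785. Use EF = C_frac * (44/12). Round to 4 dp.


EF = C_frac * (M_CO2 / M_C)
EF = 0.785 * (44/12)
EF = 0.785 * 3.666667 = 2.8783 kg_CO2/kg_fuel


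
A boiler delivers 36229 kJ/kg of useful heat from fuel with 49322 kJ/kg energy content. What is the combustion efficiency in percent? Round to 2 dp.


Efficiency = (Q_useful / Q_fuel) * 100
Efficiency = (36229 / 49322) * 100
Efficiency = 0.7345 * 100 = 73.45%


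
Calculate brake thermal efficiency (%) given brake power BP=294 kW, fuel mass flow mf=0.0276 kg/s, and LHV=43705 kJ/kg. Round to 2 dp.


eta_BTE = (BP / (mf * LHV)) * 100
Denominator = 0.0276 * 43705 = 1206.2580 kW
eta_BTE = (294 / 1206.2580) * 100 = 24.37%


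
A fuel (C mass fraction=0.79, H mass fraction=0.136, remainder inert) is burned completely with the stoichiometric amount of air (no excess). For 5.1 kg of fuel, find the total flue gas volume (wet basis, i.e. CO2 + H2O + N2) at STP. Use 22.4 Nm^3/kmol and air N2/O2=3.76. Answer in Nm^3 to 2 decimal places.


Per kg fuel: CO2 = (C/12 kmol)*22.4 = (0.79/12)*22.4 = 1.47467 Nm^3
Per kg fuel: H2O = (H/2 kmol)*22.4 = (0.136/2)*22.4 = 1.52320 Nm^3
O2 needed per kg fuel = C/12 + H/4 = 0.79/12 + 0.136/4 = 0.09983333 kmol
Per kg fuel: N2 = O2*3.76*22.4 = 0.09983333*3.76*22.4 = 8.40836 Nm^3
Total per kg = 1.47467 + 1.52320 + 8.40836 = 11.40623 Nm^3
Total = 11.40623 * 5.1 = 58.17 Nm^3


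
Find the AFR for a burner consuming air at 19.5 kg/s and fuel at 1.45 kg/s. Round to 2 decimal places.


AFR = m_air / m_fuel
AFR = 19.5 / 1.45 = 13.45


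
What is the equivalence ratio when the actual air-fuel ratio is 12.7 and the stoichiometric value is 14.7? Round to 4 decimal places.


phi = AFR_stoich / AFR_actual
phi = 14.7 / 12.7 = 1.1575


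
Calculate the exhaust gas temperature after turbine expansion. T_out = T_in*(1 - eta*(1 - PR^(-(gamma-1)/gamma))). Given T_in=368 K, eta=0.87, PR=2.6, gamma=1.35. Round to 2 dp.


T_out = T_in * (1 - eta * (1 - PR^(-(gamma-1)/gamma)))
Exponent = -(1.35-1)/1.35 = -0.25925926
PR^exp = 2.6^(-0.25925926) = 0.78057442
Factor = 1 - 0.87*(1 - 0.78057442) = 0.80909975
T_out = 368 * 0.80909975 = 297.75 K


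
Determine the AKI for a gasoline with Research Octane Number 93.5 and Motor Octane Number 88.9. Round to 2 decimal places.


AKI = (RON + MON) / 2
AKI = (93.5 + 88.9) / 2
AKI = 182.4 / 2 = 91.20


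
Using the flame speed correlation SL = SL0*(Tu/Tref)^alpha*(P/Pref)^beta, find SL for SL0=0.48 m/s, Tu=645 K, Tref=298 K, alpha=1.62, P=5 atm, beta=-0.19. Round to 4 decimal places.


SL = SL0 * (Tu/Tref)^alpha * (P/Pref)^beta
T ratio = 645/298 = 2.16442953
(T ratio)^alpha = 2.16442953^1.62 = 3.493465
(P/Pref)^beta = 5^(-0.19) = 0.736539
SL = 0.48 * 3.493465 * 0.736539 = 1.2351 m/s


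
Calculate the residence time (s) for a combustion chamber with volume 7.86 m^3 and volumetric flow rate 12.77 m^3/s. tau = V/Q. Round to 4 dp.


tau = V / Q_flow
tau = 7.86 / 12.77 = 0.6155 s


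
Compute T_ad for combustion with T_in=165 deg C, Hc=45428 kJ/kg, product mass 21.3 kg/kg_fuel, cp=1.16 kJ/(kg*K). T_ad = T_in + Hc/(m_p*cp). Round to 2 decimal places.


T_ad = T_in + Hc / (m_p * cp)
Denominator = 21.3 * 1.16 = 24.7080
Temperature rise = 45428 / 24.7080 = 1838.59 K
T_ad = 165 + 1838.59 = 2003.59 deg C


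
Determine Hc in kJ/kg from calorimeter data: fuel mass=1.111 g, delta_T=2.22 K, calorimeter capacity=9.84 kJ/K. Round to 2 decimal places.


Hc = C_cal * delta_T / m_fuel
Q_released = 9.84 * 2.22 = 21.8448 kJ
m_fuel = 1.111 g = 1.111/1000 kg = 0.001111 kg
Hc = 21.8448 / 0.001111 = 19662.29 kJ/kg


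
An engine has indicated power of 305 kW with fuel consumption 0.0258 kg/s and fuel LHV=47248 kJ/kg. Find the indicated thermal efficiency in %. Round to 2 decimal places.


eta_ith = (IP / (mf * LHV)) * 100
Denominator = 0.0258 * 47248 = 1218.9984 kW
eta_ith = (305 / 1218.9984) * 100 = 25.02%


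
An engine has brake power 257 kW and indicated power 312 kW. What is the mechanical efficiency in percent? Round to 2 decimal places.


eta_mech = (BP / IP) * 100
Ratio = 257 / 312 = 0.8237
eta_mech = 0.8237 * 100 = 82.37%


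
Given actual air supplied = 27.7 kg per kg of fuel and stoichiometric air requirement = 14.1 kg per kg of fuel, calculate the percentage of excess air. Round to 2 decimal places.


Excess air = actual - stoichiometric = 27.7 - 14.1 = 13.60 kg/kg fuel
Excess air % = (excess / stoich) * 100 = (13.60 / 14.1) * 100 = 96.45%


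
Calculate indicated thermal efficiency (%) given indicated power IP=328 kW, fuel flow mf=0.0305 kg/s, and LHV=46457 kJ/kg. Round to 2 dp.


eta_ith = (IP / (mf * LHV)) * 100
Denominator = 0.0305 * 46457 = 1416.9385 kW
eta_ith = (328 / 1416.9385) * 100 = 23.15%


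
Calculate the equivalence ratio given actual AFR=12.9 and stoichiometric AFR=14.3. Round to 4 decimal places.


phi = AFR_stoich / AFR_actual
phi = 14.3 / 12.9 = 1.1085


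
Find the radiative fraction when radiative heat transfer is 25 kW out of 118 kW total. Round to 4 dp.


f_rad = Q_rad / Q_total
f_rad = 25 / 118 = 0.2119


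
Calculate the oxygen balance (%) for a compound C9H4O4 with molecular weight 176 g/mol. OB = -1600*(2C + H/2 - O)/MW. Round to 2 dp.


OB = -1600 * (2C + H/2 - O) / MW
Inner = 2*9 + 4/2 - 4 = 16.00
OB = -1600 * 16.00 / 176 = -145.45%


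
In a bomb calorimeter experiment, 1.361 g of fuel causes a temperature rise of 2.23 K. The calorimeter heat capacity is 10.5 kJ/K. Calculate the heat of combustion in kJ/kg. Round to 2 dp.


Hc = C_cal * delta_T / m_fuel
Q_released = 10.5 * 2.23 = 23.4150 kJ
m_fuel = 1.361 g = 1.361/1000 kg = 0.001361 kg
Hc = 23.4150 / 0.001361 = 17204.26 kJ/kg


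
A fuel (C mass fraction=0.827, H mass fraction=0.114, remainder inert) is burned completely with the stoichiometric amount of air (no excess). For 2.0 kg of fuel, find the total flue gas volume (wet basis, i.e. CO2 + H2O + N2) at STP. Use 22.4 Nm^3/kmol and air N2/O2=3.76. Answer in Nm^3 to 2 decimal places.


Per kg fuel: CO2 = (C/12 kmol)*22.4 = (0.827/12)*22.4 = 1.54373 Nm^3
Per kg fuel: H2O = (H/2 kmol)*22.4 = (0.114/2)*22.4 = 1.27680 Nm^3
O2 needed per kg fuel = C/12 + H/4 = 0.827/12 + 0.114/4 = 0.09741667 kmol
Per kg fuel: N2 = O2*3.76*22.4 = 0.09741667*3.76*22.4 = 8.20482 Nm^3
Total per kg = 1.54373 + 1.27680 + 8.20482 = 11.02535 Nm^3
Total = 11.02535 * 2.0 = 22.05 Nm^3


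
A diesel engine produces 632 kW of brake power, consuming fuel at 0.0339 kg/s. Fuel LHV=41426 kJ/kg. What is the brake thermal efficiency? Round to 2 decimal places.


eta_BTE = (BP / (mf * LHV)) * 100
Denominator = 0.0339 * 41426 = 1404.3414 kW
eta_BTE = (632 / 1404.3414) * 100 = 45.00%


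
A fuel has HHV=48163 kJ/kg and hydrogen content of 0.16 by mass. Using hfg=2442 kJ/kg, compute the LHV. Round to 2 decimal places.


LHV = HHV - hfg * 9 * H
Water correction = 2442 * 9 * 0.16 = 3516.480 kJ/kg
LHV = 48163 - 3516.480 = 44646.52 kJ/kg


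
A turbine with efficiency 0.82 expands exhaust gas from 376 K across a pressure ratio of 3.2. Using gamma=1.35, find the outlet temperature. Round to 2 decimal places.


T_out = T_in * (1 - eta * (1 - PR^(-(gamma-1)/gamma)))
Exponent = -(1.35-1)/1.35 = -0.25925926
PR^exp = 3.2^(-0.25925926) = 0.73966521
Factor = 1 - 0.82*(1 - 0.73966521) = 0.78652547
T_out = 376 * 0.78652547 = 295.73 K


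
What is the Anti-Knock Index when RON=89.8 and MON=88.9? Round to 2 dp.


AKI = (RON + MON) / 2
AKI = (89.8 + 88.9) / 2
AKI = 178.7 / 2 = 89.35


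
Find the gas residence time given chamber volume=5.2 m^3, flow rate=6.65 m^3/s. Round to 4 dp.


tau = V / Q_flow
tau = 5.2 / 6.65 = 0.7820 s


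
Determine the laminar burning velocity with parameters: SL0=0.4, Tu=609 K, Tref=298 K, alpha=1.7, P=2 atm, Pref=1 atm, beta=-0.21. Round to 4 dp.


SL = SL0 * (Tu/Tref)^alpha * (P/Pref)^beta
T ratio = 609/298 = 2.04362416
(T ratio)^alpha = 2.04362416^1.7 = 3.370402
(P/Pref)^beta = 2^(-0.21) = 0.864537
SL = 0.4 * 3.370402 * 0.864537 = 1.1655 m/s


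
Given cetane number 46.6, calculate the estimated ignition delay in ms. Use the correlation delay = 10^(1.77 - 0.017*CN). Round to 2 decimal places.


delay = 10^(1.77 - 0.017*CN)
Exponent = 1.77 - 0.017*46.6 = 0.9778
delay = 10^0.9778 = 9.50 ms


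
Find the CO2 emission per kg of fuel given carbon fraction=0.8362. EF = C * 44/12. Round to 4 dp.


EF = C_frac * (M_CO2 / M_C)
EF = 0.8362 * (44/12)
EF = 0.8362 * 3.666667 = 3.0661 kg_CO2/kg_fuel


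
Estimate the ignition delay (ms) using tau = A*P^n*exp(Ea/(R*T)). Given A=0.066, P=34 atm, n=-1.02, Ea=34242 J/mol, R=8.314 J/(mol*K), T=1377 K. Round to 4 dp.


tau = A * P^n * exp(Ea/(R*T))
P^n = 34^(-1.02) = 0.02740889
Ea/(R*T) = 34242/(8.314*1377) = 2.990991
exp(Ea/(R*T)) = 19.905407
tau = 0.066 * 0.02740889 * 19.905407 = 0.0360 ms
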